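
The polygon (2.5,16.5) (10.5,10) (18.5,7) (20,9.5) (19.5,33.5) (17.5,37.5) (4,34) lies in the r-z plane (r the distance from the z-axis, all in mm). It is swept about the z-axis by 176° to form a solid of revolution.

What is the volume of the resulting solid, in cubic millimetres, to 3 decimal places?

Profile (r,z), 7 vertices: (2.5,16.5) (10.5,10) (18.5,7) (20,9.5) (19.5,33.5) (17.5,37.5) (4,34)
edge 0: (2.5,16.5)→(10.5,10)  cross = 2.5·10 − 10.5·16.5 = -148.2500; (r_i+r_j)·cross = 13·-148.2500 = -1927.2500
edge 1: (10.5,10)→(18.5,7)  cross = 10.5·7 − 18.5·10 = -111.5000; (r_i+r_j)·cross = 29·-111.5000 = -3233.5000
edge 2: (18.5,7)→(20,9.5)  cross = 18.5·9.5 − 20·7 = 35.7500; (r_i+r_j)·cross = 38.5·35.7500 = 1376.3750
edge 3: (20,9.5)→(19.5,33.5)  cross = 20·33.5 − 19.5·9.5 = 484.7500; (r_i+r_j)·cross = 39.5·484.7500 = 19147.6250
edge 4: (19.5,33.5)→(17.5,37.5)  cross = 19.5·37.5 − 17.5·33.5 = 145.0000; (r_i+r_j)·cross = 37·145.0000 = 5365.0000
edge 5: (17.5,37.5)→(4,34)  cross = 17.5·34 − 4·37.5 = 445.0000; (r_i+r_j)·cross = 21.5·445.0000 = 9567.5000
edge 6: (4,34)→(2.5,16.5)  cross = 4·16.5 − 2.5·34 = -19.0000; (r_i+r_j)·cross = 6.5·-19.0000 = -123.5000
Σcross = 831.7500 → A = |Σcross|/2 = 415.8750 mm²
Σ(r_i+r_j)·cross = 30172.2500 → first moment M = |Σ|/6 = 5028.7083
R_c = M/A = 5028.7083/415.8750 = 12.0919 mm
θ = 176° = 3.071779 rad
V = θ·R_c·A = 3.071779·12.0919·415.8750 = 15447.083 mm³

Volume = 15447.083 mm³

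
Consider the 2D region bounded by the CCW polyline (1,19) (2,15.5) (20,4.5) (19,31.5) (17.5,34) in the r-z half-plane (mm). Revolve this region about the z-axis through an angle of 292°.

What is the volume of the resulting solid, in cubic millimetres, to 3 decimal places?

Profile (r,z), 5 vertices: (1,19) (2,15.5) (20,4.5) (19,31.5) (17.5,34)
edge 0: (1,19)→(2,15.5)  cross = 1·15.5 − 2·19 = -22.5000; (r_i+r_j)·cross = 3·-22.5000 = -67.5000
edge 1: (2,15.5)→(20,4.5)  cross = 2·4.5 − 20·15.5 = -301.0000; (r_i+r_j)·cross = 22·-301.0000 = -6622.0000
edge 2: (20,4.5)→(19,31.5)  cross = 20·31.5 − 19·4.5 = 544.5000; (r_i+r_j)·cross = 39·544.5000 = 21235.5000
edge 3: (19,31.5)→(17.5,34)  cross = 19·34 − 17.5·31.5 = 94.7500; (r_i+r_j)·cross = 36.5·94.7500 = 3458.3750
edge 4: (17.5,34)→(1,19)  cross = 17.5·19 − 1·34 = 298.5000; (r_i+r_j)·cross = 18.5·298.5000 = 5522.2500
Σcross = 614.2500 → A = |Σcross|/2 = 307.1250 mm²
Σ(r_i+r_j)·cross = 23526.6250 → first moment M = |Σ|/6 = 3921.1042
R_c = M/A = 3921.1042/307.1250 = 12.7671 mm
θ = 292° = 5.096361 rad
V = θ·R_c·A = 5.096361·12.7671·307.1250 = 19983.364 mm³

Volume = 19983.364 mm³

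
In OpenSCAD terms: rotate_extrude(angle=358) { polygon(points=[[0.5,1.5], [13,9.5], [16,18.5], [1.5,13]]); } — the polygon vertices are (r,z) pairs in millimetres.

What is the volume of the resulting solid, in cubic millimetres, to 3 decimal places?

Profile (r,z), 4 vertices: (0.5,1.5) (13,9.5) (16,18.5) (1.5,13)
edge 0: (0.5,1.5)→(13,9.5)  cross = 0.5·9.5 − 13·1.5 = -14.7500; (r_i+r_j)·cross = 13.5·-14.7500 = -199.1250
edge 1: (13,9.5)→(16,18.5)  cross = 13·18.5 − 16·9.5 = 88.5000; (r_i+r_j)·cross = 29·88.5000 = 2566.5000
edge 2: (16,18.5)→(1.5,13)  cross = 16·13 − 1.5·18.5 = 180.2500; (r_i+r_j)·cross = 17.5·180.2500 = 3154.3750
edge 3: (1.5,13)→(0.5,1.5)  cross = 1.5·1.5 − 0.5·13 = -4.2500; (r_i+r_j)·cross = 2·-4.2500 = -8.5000
Σcross = 249.7500 → A = |Σcross|/2 = 124.8750 mm²
Σ(r_i+r_j)·cross = 5513.2500 → first moment M = |Σ|/6 = 918.8750
R_c = M/A = 918.8750/124.8750 = 7.3584 mm
θ = 358° = 6.248279 rad
V = θ·R_c·A = 6.248279·7.3584·124.8750 = 5741.387 mm³

Volume = 5741.387 mm³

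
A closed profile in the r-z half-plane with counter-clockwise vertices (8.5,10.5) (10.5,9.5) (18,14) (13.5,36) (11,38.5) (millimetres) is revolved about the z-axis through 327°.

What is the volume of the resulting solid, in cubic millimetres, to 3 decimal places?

Volume = 11525.506 mm³

Profile (r,z), 5 vertices: (8.5,10.5) (10.5,9.5) (18,14) (13.5,36) (11,38.5)
edge 0: (8.5,10.5)→(10.5,9.5)  cross = 8.5·9.5 − 10.5·10.5 = -29.5000; (r_i+r_j)·cross = 19·-29.5000 = -560.5000
edge 1: (10.5,9.5)→(18,14)  cross = 10.5·14 − 18·9.5 = -24.0000; (r_i+r_j)·cross = 28.5·-24.0000 = -684.0000
edge 2: (18,14)→(13.5,36)  cross = 18·36 − 13.5·14 = 459.0000; (r_i+r_j)·cross = 31.5·459.0000 = 14458.5000
edge 3: (13.5,36)→(11,38.5)  cross = 13.5·38.5 − 11·36 = 123.7500; (r_i+r_j)·cross = 24.5·123.7500 = 3031.8750
edge 4: (11,38.5)→(8.5,10.5)  cross = 11·10.5 − 8.5·38.5 = -211.7500; (r_i+r_j)·cross = 19.5·-211.7500 = -4129.1250
Σcross = 317.5000 → A = |Σcross|/2 = 158.7500 mm²
Σ(r_i+r_j)·cross = 12116.7500 → first moment M = |Σ|/6 = 2019.4583
R_c = M/A = 2019.4583/158.7500 = 12.7210 mm
θ = 327° = 5.707227 rad
V = θ·R_c·A = 5.707227·12.7210·158.7500 = 11525.506 mm³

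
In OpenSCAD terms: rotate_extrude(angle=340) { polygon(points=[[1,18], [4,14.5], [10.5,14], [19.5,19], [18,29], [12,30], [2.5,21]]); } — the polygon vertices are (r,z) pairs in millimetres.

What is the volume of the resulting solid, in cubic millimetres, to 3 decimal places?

Profile (r,z), 7 vertices: (1,18) (4,14.5) (10.5,14) (19.5,19) (18,29) (12,30) (2.5,21)
edge 0: (1,18)→(4,14.5)  cross = 1·14.5 − 4·18 = -57.5000; (r_i+r_j)·cross = 5·-57.5000 = -287.5000
edge 1: (4,14.5)→(10.5,14)  cross = 4·14 − 10.5·14.5 = -96.2500; (r_i+r_j)·cross = 14.5·-96.2500 = -1395.6250
edge 2: (10.5,14)→(19.5,19)  cross = 10.5·19 − 19.5·14 = -73.5000; (r_i+r_j)·cross = 30·-73.5000 = -2205.0000
edge 3: (19.5,19)→(18,29)  cross = 19.5·29 − 18·19 = 223.5000; (r_i+r_j)·cross = 37.5·223.5000 = 8381.2500
edge 4: (18,29)→(12,30)  cross = 18·30 − 12·29 = 192.0000; (r_i+r_j)·cross = 30·192.0000 = 5760.0000
edge 5: (12,30)→(2.5,21)  cross = 12·21 − 2.5·30 = 177.0000; (r_i+r_j)·cross = 14.5·177.0000 = 2566.5000
edge 6: (2.5,21)→(1,18)  cross = 2.5·18 − 1·21 = 24.0000; (r_i+r_j)·cross = 3.5·24.0000 = 84.0000
Σcross = 389.2500 → A = |Σcross|/2 = 194.6250 mm²
Σ(r_i+r_j)·cross = 12903.6250 → first moment M = |Σ|/6 = 2150.6042
R_c = M/A = 2150.6042/194.6250 = 11.0500 mm
θ = 340° = 5.934119 rad
V = θ·R_c·A = 5.934119·11.0500·194.6250 = 12761.942 mm³

Volume = 12761.942 mm³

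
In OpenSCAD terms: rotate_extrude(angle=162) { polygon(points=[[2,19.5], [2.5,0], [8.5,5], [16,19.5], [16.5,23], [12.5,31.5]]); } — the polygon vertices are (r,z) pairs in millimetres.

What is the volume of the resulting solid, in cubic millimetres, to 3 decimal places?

Volume = 6068.732 mm³

Profile (r,z), 6 vertices: (2,19.5) (2.5,0) (8.5,5) (16,19.5) (16.5,23) (12.5,31.5)
edge 0: (2,19.5)→(2.5,0)  cross = 2·0 − 2.5·19.5 = -48.7500; (r_i+r_j)·cross = 4.5·-48.7500 = -219.3750
edge 1: (2.5,0)→(8.5,5)  cross = 2.5·5 − 8.5·0 = 12.5000; (r_i+r_j)·cross = 11·12.5000 = 137.5000
edge 2: (8.5,5)→(16,19.5)  cross = 8.5·19.5 − 16·5 = 85.7500; (r_i+r_j)·cross = 24.5·85.7500 = 2100.8750
edge 3: (16,19.5)→(16.5,23)  cross = 16·23 − 16.5·19.5 = 46.2500; (r_i+r_j)·cross = 32.5·46.2500 = 1503.1250
edge 4: (16.5,23)→(12.5,31.5)  cross = 16.5·31.5 − 12.5·23 = 232.2500; (r_i+r_j)·cross = 29·232.2500 = 6735.2500
edge 5: (12.5,31.5)→(2,19.5)  cross = 12.5·19.5 − 2·31.5 = 180.7500; (r_i+r_j)·cross = 14.5·180.7500 = 2620.8750
Σcross = 508.7500 → A = |Σcross|/2 = 254.3750 mm²
Σ(r_i+r_j)·cross = 12878.2500 → first moment M = |Σ|/6 = 2146.3750
R_c = M/A = 2146.3750/254.3750 = 8.4378 mm
θ = 162° = 2.827433 rad
V = θ·R_c·A = 2.827433·8.4378·254.3750 = 6068.732 mm³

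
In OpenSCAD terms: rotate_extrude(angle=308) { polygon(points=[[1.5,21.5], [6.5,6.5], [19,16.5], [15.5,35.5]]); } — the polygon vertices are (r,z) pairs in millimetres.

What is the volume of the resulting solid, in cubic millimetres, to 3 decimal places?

Volume = 15905.098 mm³

Profile (r,z), 4 vertices: (1.5,21.5) (6.5,6.5) (19,16.5) (15.5,35.5)
edge 0: (1.5,21.5)→(6.5,6.5)  cross = 1.5·6.5 − 6.5·21.5 = -130.0000; (r_i+r_j)·cross = 8·-130.0000 = -1040.0000
edge 1: (6.5,6.5)→(19,16.5)  cross = 6.5·16.5 − 19·6.5 = -16.2500; (r_i+r_j)·cross = 25.5·-16.2500 = -414.3750
edge 2: (19,16.5)→(15.5,35.5)  cross = 19·35.5 − 15.5·16.5 = 418.7500; (r_i+r_j)·cross = 34.5·418.7500 = 14446.8750
edge 3: (15.5,35.5)→(1.5,21.5)  cross = 15.5·21.5 − 1.5·35.5 = 280.0000; (r_i+r_j)·cross = 17·280.0000 = 4760.0000
Σcross = 552.5000 → A = |Σcross|/2 = 276.2500 mm²
Σ(r_i+r_j)·cross = 17752.5000 → first moment M = |Σ|/6 = 2958.7500
R_c = M/A = 2958.7500/276.2500 = 10.7104 mm
θ = 308° = 5.375614 rad
V = θ·R_c·A = 5.375614·10.7104·276.2500 = 15905.098 mm³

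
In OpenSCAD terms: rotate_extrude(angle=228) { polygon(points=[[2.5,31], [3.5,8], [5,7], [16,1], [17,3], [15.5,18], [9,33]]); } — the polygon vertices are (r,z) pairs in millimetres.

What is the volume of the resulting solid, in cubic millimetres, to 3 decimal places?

Profile (r,z), 7 vertices: (2.5,31) (3.5,8) (5,7) (16,1) (17,3) (15.5,18) (9,33)
edge 0: (2.5,31)→(3.5,8)  cross = 2.5·8 − 3.5·31 = -88.5000; (r_i+r_j)·cross = 6·-88.5000 = -531.0000
edge 1: (3.5,8)→(5,7)  cross = 3.5·7 − 5·8 = -15.5000; (r_i+r_j)·cross = 8.5·-15.5000 = -131.7500
edge 2: (5,7)→(16,1)  cross = 5·1 − 16·7 = -107.0000; (r_i+r_j)·cross = 21·-107.0000 = -2247.0000
edge 3: (16,1)→(17,3)  cross = 16·3 − 17·1 = 31.0000; (r_i+r_j)·cross = 33·31.0000 = 1023.0000
edge 4: (17,3)→(15.5,18)  cross = 17·18 − 15.5·3 = 259.5000; (r_i+r_j)·cross = 32.5·259.5000 = 8433.7500
edge 5: (15.5,18)→(9,33)  cross = 15.5·33 − 9·18 = 349.5000; (r_i+r_j)·cross = 24.5·349.5000 = 8562.7500
edge 6: (9,33)→(2.5,31)  cross = 9·31 − 2.5·33 = 196.5000; (r_i+r_j)·cross = 11.5·196.5000 = 2259.7500
Σcross = 625.5000 → A = |Σcross|/2 = 312.7500 mm²
Σ(r_i+r_j)·cross = 17369.5000 → first moment M = |Σ|/6 = 2894.9167
R_c = M/A = 2894.9167/312.7500 = 9.2563 mm
θ = 228° = 3.979351 rad
V = θ·R_c·A = 3.979351·9.2563·312.7500 = 11519.889 mm³

Volume = 11519.889 mm³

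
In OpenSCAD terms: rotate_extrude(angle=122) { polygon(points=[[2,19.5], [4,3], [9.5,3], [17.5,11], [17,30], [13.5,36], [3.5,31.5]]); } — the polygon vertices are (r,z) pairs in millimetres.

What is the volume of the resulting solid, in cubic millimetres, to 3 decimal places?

Profile (r,z), 7 vertices: (2,19.5) (4,3) (9.5,3) (17.5,11) (17,30) (13.5,36) (3.5,31.5)
edge 0: (2,19.5)→(4,3)  cross = 2·3 − 4·19.5 = -72.0000; (r_i+r_j)·cross = 6·-72.0000 = -432.0000
edge 1: (4,3)→(9.5,3)  cross = 4·3 − 9.5·3 = -16.5000; (r_i+r_j)·cross = 13.5·-16.5000 = -222.7500
edge 2: (9.5,3)→(17.5,11)  cross = 9.5·11 − 17.5·3 = 52.0000; (r_i+r_j)·cross = 27·52.0000 = 1404.0000
edge 3: (17.5,11)→(17,30)  cross = 17.5·30 − 17·11 = 338.0000; (r_i+r_j)·cross = 34.5·338.0000 = 11661.0000
edge 4: (17,30)→(13.5,36)  cross = 17·36 − 13.5·30 = 207.0000; (r_i+r_j)·cross = 30.5·207.0000 = 6313.5000
edge 5: (13.5,36)→(3.5,31.5)  cross = 13.5·31.5 − 3.5·36 = 299.2500; (r_i+r_j)·cross = 17·299.2500 = 5087.2500
edge 6: (3.5,31.5)→(2,19.5)  cross = 3.5·19.5 − 2·31.5 = 5.2500; (r_i+r_j)·cross = 5.5·5.2500 = 28.8750
Σcross = 813.0000 → A = |Σcross|/2 = 406.5000 mm²
Σ(r_i+r_j)·cross = 23839.8750 → first moment M = |Σ|/6 = 3973.3125
R_c = M/A = 3973.3125/406.5000 = 9.7744 mm
θ = 122° = 2.129302 rad
V = θ·R_c·A = 2.129302·9.7744·406.5000 = 8460.381 mm³

Volume = 8460.381 mm³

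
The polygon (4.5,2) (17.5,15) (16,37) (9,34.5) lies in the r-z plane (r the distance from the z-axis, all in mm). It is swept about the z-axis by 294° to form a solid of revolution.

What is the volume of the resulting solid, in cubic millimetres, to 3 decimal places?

Profile (r,z), 4 vertices: (4.5,2) (17.5,15) (16,37) (9,34.5)
edge 0: (4.5,2)→(17.5,15)  cross = 4.5·15 − 17.5·2 = 32.5000; (r_i+r_j)·cross = 22·32.5000 = 715.0000
edge 1: (17.5,15)→(16,37)  cross = 17.5·37 − 16·15 = 407.5000; (r_i+r_j)·cross = 33.5·407.5000 = 13651.2500
edge 2: (16,37)→(9,34.5)  cross = 16·34.5 − 9·37 = 219.0000; (r_i+r_j)·cross = 25·219.0000 = 5475.0000
edge 3: (9,34.5)→(4.5,2)  cross = 9·2 − 4.5·34.5 = -137.2500; (r_i+r_j)·cross = 13.5·-137.2500 = -1852.8750
Σcross = 521.7500 → A = |Σcross|/2 = 260.8750 mm²
Σ(r_i+r_j)·cross = 17988.3750 → first moment M = |Σ|/6 = 2998.0625
R_c = M/A = 2998.0625/260.8750 = 11.4923 mm
θ = 294° = 5.131268 rad
V = θ·R_c·A = 5.131268·11.4923·260.8750 = 15383.862 mm³

Volume = 15383.862 mm³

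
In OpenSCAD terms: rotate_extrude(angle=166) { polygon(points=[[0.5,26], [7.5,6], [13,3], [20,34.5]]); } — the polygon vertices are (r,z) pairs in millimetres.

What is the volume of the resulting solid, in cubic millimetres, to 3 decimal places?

Volume = 9876.291 mm³

Profile (r,z), 4 vertices: (0.5,26) (7.5,6) (13,3) (20,34.5)
edge 0: (0.5,26)→(7.5,6)  cross = 0.5·6 − 7.5·26 = -192.0000; (r_i+r_j)·cross = 8·-192.0000 = -1536.0000
edge 1: (7.5,6)→(13,3)  cross = 7.5·3 − 13·6 = -55.5000; (r_i+r_j)·cross = 20.5·-55.5000 = -1137.7500
edge 2: (13,3)→(20,34.5)  cross = 13·34.5 − 20·3 = 388.5000; (r_i+r_j)·cross = 33·388.5000 = 12820.5000
edge 3: (20,34.5)→(0.5,26)  cross = 20·26 − 0.5·34.5 = 502.7500; (r_i+r_j)·cross = 20.5·502.7500 = 10306.3750
Σcross = 643.7500 → A = |Σcross|/2 = 321.8750 mm²
Σ(r_i+r_j)·cross = 20453.1250 → first moment M = |Σ|/6 = 3408.8542
R_c = M/A = 3408.8542/321.8750 = 10.5906 mm
θ = 166° = 2.897247 rad
V = θ·R_c·A = 2.897247·10.5906·321.8750 = 9876.291 mm³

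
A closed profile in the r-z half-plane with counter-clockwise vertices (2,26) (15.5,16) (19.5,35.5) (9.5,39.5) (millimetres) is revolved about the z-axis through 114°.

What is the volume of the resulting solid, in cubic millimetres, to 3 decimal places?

Profile (r,z), 4 vertices: (2,26) (15.5,16) (19.5,35.5) (9.5,39.5)
edge 0: (2,26)→(15.5,16)  cross = 2·16 − 15.5·26 = -371.0000; (r_i+r_j)·cross = 17.5·-371.0000 = -6492.5000
edge 1: (15.5,16)→(19.5,35.5)  cross = 15.5·35.5 − 19.5·16 = 238.2500; (r_i+r_j)·cross = 35·238.2500 = 8338.7500
edge 2: (19.5,35.5)→(9.5,39.5)  cross = 19.5·39.5 − 9.5·35.5 = 433.0000; (r_i+r_j)·cross = 29·433.0000 = 12557.0000
edge 3: (9.5,39.5)→(2,26)  cross = 9.5·26 − 2·39.5 = 168.0000; (r_i+r_j)·cross = 11.5·168.0000 = 1932.0000
Σcross = 468.2500 → A = |Σcross|/2 = 234.1250 mm²
Σ(r_i+r_j)·cross = 16335.2500 → first moment M = |Σ|/6 = 2722.5417
R_c = M/A = 2722.5417/234.1250 = 11.6286 mm
θ = 114° = 1.989675 rad
V = θ·R_c·A = 1.989675·11.6286·234.1250 = 5416.974 mm³

Volume = 5416.974 mm³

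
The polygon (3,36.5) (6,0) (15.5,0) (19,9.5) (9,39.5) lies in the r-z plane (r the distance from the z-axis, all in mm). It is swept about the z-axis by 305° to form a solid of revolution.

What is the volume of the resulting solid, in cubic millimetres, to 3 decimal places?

Volume = 21514.043 mm³

Profile (r,z), 5 vertices: (3,36.5) (6,0) (15.5,0) (19,9.5) (9,39.5)
edge 0: (3,36.5)→(6,0)  cross = 3·0 − 6·36.5 = -219.0000; (r_i+r_j)·cross = 9·-219.0000 = -1971.0000
edge 1: (6,0)→(15.5,0)  cross = 6·0 − 15.5·0 = 0.0000; (r_i+r_j)·cross = 21.5·0.0000 = 0.0000
edge 2: (15.5,0)→(19,9.5)  cross = 15.5·9.5 − 19·0 = 147.2500; (r_i+r_j)·cross = 34.5·147.2500 = 5080.1250
edge 3: (19,9.5)→(9,39.5)  cross = 19·39.5 − 9·9.5 = 665.0000; (r_i+r_j)·cross = 28·665.0000 = 18620.0000
edge 4: (9,39.5)→(3,36.5)  cross = 9·36.5 − 3·39.5 = 210.0000; (r_i+r_j)·cross = 12·210.0000 = 2520.0000
Σcross = 803.2500 → A = |Σcross|/2 = 401.6250 mm²
Σ(r_i+r_j)·cross = 24249.1250 → first moment M = |Σ|/6 = 4041.5208
R_c = M/A = 4041.5208/401.6250 = 10.0629 mm
θ = 305° = 5.323254 rad
V = θ·R_c·A = 5.323254·10.0629·401.6250 = 21514.043 mm³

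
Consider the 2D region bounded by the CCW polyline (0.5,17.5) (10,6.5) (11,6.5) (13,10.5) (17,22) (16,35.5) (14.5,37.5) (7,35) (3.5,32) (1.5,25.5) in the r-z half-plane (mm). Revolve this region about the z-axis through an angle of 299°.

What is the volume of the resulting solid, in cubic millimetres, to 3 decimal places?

Profile (r,z), 10 vertices: (0.5,17.5) (10,6.5) (11,6.5) (13,10.5) (17,22) (16,35.5) (14.5,37.5) (7,35) (3.5,32) (1.5,25.5)
edge 0: (0.5,17.5)→(10,6.5)  cross = 0.5·6.5 − 10·17.5 = -171.7500; (r_i+r_j)·cross = 10.5·-171.7500 = -1803.3750
edge 1: (10,6.5)→(11,6.5)  cross = 10·6.5 − 11·6.5 = -6.5000; (r_i+r_j)·cross = 21·-6.5000 = -136.5000
edge 2: (11,6.5)→(13,10.5)  cross = 11·10.5 − 13·6.5 = 31.0000; (r_i+r_j)·cross = 24·31.0000 = 744.0000
edge 3: (13,10.5)→(17,22)  cross = 13·22 − 17·10.5 = 107.5000; (r_i+r_j)·cross = 30·107.5000 = 3225.0000
edge 4: (17,22)→(16,35.5)  cross = 17·35.5 − 16·22 = 251.5000; (r_i+r_j)·cross = 33·251.5000 = 8299.5000
edge 5: (16,35.5)→(14.5,37.5)  cross = 16·37.5 − 14.5·35.5 = 85.2500; (r_i+r_j)·cross = 30.5·85.2500 = 2600.1250
edge 6: (14.5,37.5)→(7,35)  cross = 14.5·35 − 7·37.5 = 245.0000; (r_i+r_j)·cross = 21.5·245.0000 = 5267.5000
edge 7: (7,35)→(3.5,32)  cross = 7·32 − 3.5·35 = 101.5000; (r_i+r_j)·cross = 10.5·101.5000 = 1065.7500
edge 8: (3.5,32)→(1.5,25.5)  cross = 3.5·25.5 − 1.5·32 = 41.2500; (r_i+r_j)·cross = 5·41.2500 = 206.2500
edge 9: (1.5,25.5)→(0.5,17.5)  cross = 1.5·17.5 − 0.5·25.5 = 13.5000; (r_i+r_j)·cross = 2·13.5000 = 27.0000
Σcross = 698.2500 → A = |Σcross|/2 = 349.1250 mm²
Σ(r_i+r_j)·cross = 19495.2500 → first moment M = |Σ|/6 = 3249.2083
R_c = M/A = 3249.2083/349.1250 = 9.3067 mm
θ = 299° = 5.218534 rad
V = θ·R_c·A = 5.218534·9.3067·349.1250 = 16956.106 mm³

Volume = 16956.106 mm³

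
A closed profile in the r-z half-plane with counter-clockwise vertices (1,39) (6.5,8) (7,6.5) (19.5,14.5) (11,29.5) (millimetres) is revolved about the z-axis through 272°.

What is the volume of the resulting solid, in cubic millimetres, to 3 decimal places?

Volume = 11692.886 mm³

Profile (r,z), 5 vertices: (1,39) (6.5,8) (7,6.5) (19.5,14.5) (11,29.5)
edge 0: (1,39)→(6.5,8)  cross = 1·8 − 6.5·39 = -245.5000; (r_i+r_j)·cross = 7.5·-245.5000 = -1841.2500
edge 1: (6.5,8)→(7,6.5)  cross = 6.5·6.5 − 7·8 = -13.7500; (r_i+r_j)·cross = 13.5·-13.7500 = -185.6250
edge 2: (7,6.5)→(19.5,14.5)  cross = 7·14.5 − 19.5·6.5 = -25.2500; (r_i+r_j)·cross = 26.5·-25.2500 = -669.1250
edge 3: (19.5,14.5)→(11,29.5)  cross = 19.5·29.5 − 11·14.5 = 415.7500; (r_i+r_j)·cross = 30.5·415.7500 = 12680.3750
edge 4: (11,29.5)→(1,39)  cross = 11·39 − 1·29.5 = 399.5000; (r_i+r_j)·cross = 12·399.5000 = 4794.0000
Σcross = 530.7500 → A = |Σcross|/2 = 265.3750 mm²
Σ(r_i+r_j)·cross = 14778.3750 → first moment M = |Σ|/6 = 2463.0625
R_c = M/A = 2463.0625/265.3750 = 9.2814 mm
θ = 272° = 4.747296 rad
V = θ·R_c·A = 4.747296·9.2814·265.3750 = 11692.886 mm³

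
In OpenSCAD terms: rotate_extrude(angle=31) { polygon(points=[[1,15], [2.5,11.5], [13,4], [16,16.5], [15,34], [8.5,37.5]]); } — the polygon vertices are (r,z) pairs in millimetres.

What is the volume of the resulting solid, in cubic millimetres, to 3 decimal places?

Profile (r,z), 6 vertices: (1,15) (2.5,11.5) (13,4) (16,16.5) (15,34) (8.5,37.5)
edge 0: (1,15)→(2.5,11.5)  cross = 1·11.5 − 2.5·15 = -26.0000; (r_i+r_j)·cross = 3.5·-26.0000 = -91.0000
edge 1: (2.5,11.5)→(13,4)  cross = 2.5·4 − 13·11.5 = -139.5000; (r_i+r_j)·cross = 15.5·-139.5000 = -2162.2500
edge 2: (13,4)→(16,16.5)  cross = 13·16.5 − 16·4 = 150.5000; (r_i+r_j)·cross = 29·150.5000 = 4364.5000
edge 3: (16,16.5)→(15,34)  cross = 16·34 − 15·16.5 = 296.5000; (r_i+r_j)·cross = 31·296.5000 = 9191.5000
edge 4: (15,34)→(8.5,37.5)  cross = 15·37.5 − 8.5·34 = 273.5000; (r_i+r_j)·cross = 23.5·273.5000 = 6427.2500
edge 5: (8.5,37.5)→(1,15)  cross = 8.5·15 − 1·37.5 = 90.0000; (r_i+r_j)·cross = 9.5·90.0000 = 855.0000
Σcross = 645.0000 → A = |Σcross|/2 = 322.5000 mm²
Σ(r_i+r_j)·cross = 18585.0000 → first moment M = |Σ|/6 = 3097.5000
R_c = M/A = 3097.5000/322.5000 = 9.6047 mm
θ = 31° = 0.541052 rad
V = θ·R_c·A = 0.541052·9.6047·322.5000 = 1675.909 mm³

Volume = 1675.909 mm³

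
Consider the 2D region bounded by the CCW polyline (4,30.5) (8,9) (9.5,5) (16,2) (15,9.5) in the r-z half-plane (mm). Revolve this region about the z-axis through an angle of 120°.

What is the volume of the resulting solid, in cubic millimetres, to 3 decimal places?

Profile (r,z), 5 vertices: (4,30.5) (8,9) (9.5,5) (16,2) (15,9.5)
edge 0: (4,30.5)→(8,9)  cross = 4·9 − 8·30.5 = -208.0000; (r_i+r_j)·cross = 12·-208.0000 = -2496.0000
edge 1: (8,9)→(9.5,5)  cross = 8·5 − 9.5·9 = -45.5000; (r_i+r_j)·cross = 17.5·-45.5000 = -796.2500
edge 2: (9.5,5)→(16,2)  cross = 9.5·2 − 16·5 = -61.0000; (r_i+r_j)·cross = 25.5·-61.0000 = -1555.5000
edge 3: (16,2)→(15,9.5)  cross = 16·9.5 − 15·2 = 122.0000; (r_i+r_j)·cross = 31·122.0000 = 3782.0000
edge 4: (15,9.5)→(4,30.5)  cross = 15·30.5 − 4·9.5 = 419.5000; (r_i+r_j)·cross = 19·419.5000 = 7970.5000
Σcross = 227.0000 → A = |Σcross|/2 = 113.5000 mm²
Σ(r_i+r_j)·cross = 6904.7500 → first moment M = |Σ|/6 = 1150.7917
R_c = M/A = 1150.7917/113.5000 = 10.1391 mm
θ = 120° = 2.094395 rad
V = θ·R_c·A = 2.094395·10.1391·113.5000 = 2410.212 mm³

Volume = 2410.212 mm³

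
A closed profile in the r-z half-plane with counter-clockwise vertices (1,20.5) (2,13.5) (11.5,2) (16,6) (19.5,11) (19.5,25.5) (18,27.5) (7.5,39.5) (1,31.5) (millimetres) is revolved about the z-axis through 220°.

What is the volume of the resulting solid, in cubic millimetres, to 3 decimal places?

Volume = 18835.928 mm³

Profile (r,z), 9 vertices: (1,20.5) (2,13.5) (11.5,2) (16,6) (19.5,11) (19.5,25.5) (18,27.5) (7.5,39.5) (1,31.5)
edge 0: (1,20.5)→(2,13.5)  cross = 1·13.5 − 2·20.5 = -27.5000; (r_i+r_j)·cross = 3·-27.5000 = -82.5000
edge 1: (2,13.5)→(11.5,2)  cross = 2·2 − 11.5·13.5 = -151.2500; (r_i+r_j)·cross = 13.5·-151.2500 = -2041.8750
edge 2: (11.5,2)→(16,6)  cross = 11.5·6 − 16·2 = 37.0000; (r_i+r_j)·cross = 27.5·37.0000 = 1017.5000
edge 3: (16,6)→(19.5,11)  cross = 16·11 − 19.5·6 = 59.0000; (r_i+r_j)·cross = 35.5·59.0000 = 2094.5000
edge 4: (19.5,11)→(19.5,25.5)  cross = 19.5·25.5 − 19.5·11 = 282.7500; (r_i+r_j)·cross = 39·282.7500 = 11027.2500
edge 5: (19.5,25.5)→(18,27.5)  cross = 19.5·27.5 − 18·25.5 = 77.2500; (r_i+r_j)·cross = 37.5·77.2500 = 2896.8750
edge 6: (18,27.5)→(7.5,39.5)  cross = 18·39.5 − 7.5·27.5 = 504.7500; (r_i+r_j)·cross = 25.5·504.7500 = 12871.1250
edge 7: (7.5,39.5)→(1,31.5)  cross = 7.5·31.5 − 1·39.5 = 196.7500; (r_i+r_j)·cross = 8.5·196.7500 = 1672.3750
edge 8: (1,31.5)→(1,20.5)  cross = 1·20.5 − 1·31.5 = -11.0000; (r_i+r_j)·cross = 2·-11.0000 = -22.0000
Σcross = 967.7500 → A = |Σcross|/2 = 483.8750 mm²
Σ(r_i+r_j)·cross = 29433.2500 → first moment M = |Σ|/6 = 4905.5417
R_c = M/A = 4905.5417/483.8750 = 10.1380 mm
θ = 220° = 3.839724 rad
V = θ·R_c·A = 3.839724·10.1380·483.8750 = 18835.928 mm³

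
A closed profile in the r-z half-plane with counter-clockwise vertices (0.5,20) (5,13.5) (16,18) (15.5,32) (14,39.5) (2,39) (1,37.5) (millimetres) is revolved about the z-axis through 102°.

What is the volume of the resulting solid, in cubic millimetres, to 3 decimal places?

Volume = 4927.656 mm³

Profile (r,z), 7 vertices: (0.5,20) (5,13.5) (16,18) (15.5,32) (14,39.5) (2,39) (1,37.5)
edge 0: (0.5,20)→(5,13.5)  cross = 0.5·13.5 − 5·20 = -93.2500; (r_i+r_j)·cross = 5.5·-93.2500 = -512.8750
edge 1: (5,13.5)→(16,18)  cross = 5·18 − 16·13.5 = -126.0000; (r_i+r_j)·cross = 21·-126.0000 = -2646.0000
edge 2: (16,18)→(15.5,32)  cross = 16·32 − 15.5·18 = 233.0000; (r_i+r_j)·cross = 31.5·233.0000 = 7339.5000
edge 3: (15.5,32)→(14,39.5)  cross = 15.5·39.5 − 14·32 = 164.2500; (r_i+r_j)·cross = 29.5·164.2500 = 4845.3750
edge 4: (14,39.5)→(2,39)  cross = 14·39 − 2·39.5 = 467.0000; (r_i+r_j)·cross = 16·467.0000 = 7472.0000
edge 5: (2,39)→(1,37.5)  cross = 2·37.5 − 1·39 = 36.0000; (r_i+r_j)·cross = 3·36.0000 = 108.0000
edge 6: (1,37.5)→(0.5,20)  cross = 1·20 − 0.5·37.5 = 1.2500; (r_i+r_j)·cross = 1.5·1.2500 = 1.8750
Σcross = 682.2500 → A = |Σcross|/2 = 341.1250 mm²
Σ(r_i+r_j)·cross = 16607.8750 → first moment M = |Σ|/6 = 2767.9792
R_c = M/A = 2767.9792/341.1250 = 8.1143 mm
θ = 102° = 1.780236 rad
V = θ·R_c·A = 1.780236·8.1143·341.1250 = 4927.656 mm³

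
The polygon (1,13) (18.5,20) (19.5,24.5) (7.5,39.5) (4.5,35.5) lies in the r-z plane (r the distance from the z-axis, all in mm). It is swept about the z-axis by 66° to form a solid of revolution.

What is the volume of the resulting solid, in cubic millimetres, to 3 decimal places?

Profile (r,z), 5 vertices: (1,13) (18.5,20) (19.5,24.5) (7.5,39.5) (4.5,35.5)
edge 0: (1,13)→(18.5,20)  cross = 1·20 − 18.5·13 = -220.5000; (r_i+r_j)·cross = 19.5·-220.5000 = -4299.7500
edge 1: (18.5,20)→(19.5,24.5)  cross = 18.5·24.5 − 19.5·20 = 63.2500; (r_i+r_j)·cross = 38·63.2500 = 2403.5000
edge 2: (19.5,24.5)→(7.5,39.5)  cross = 19.5·39.5 − 7.5·24.5 = 586.5000; (r_i+r_j)·cross = 27·586.5000 = 15835.5000
edge 3: (7.5,39.5)→(4.5,35.5)  cross = 7.5·35.5 − 4.5·39.5 = 88.5000; (r_i+r_j)·cross = 12·88.5000 = 1062.0000
edge 4: (4.5,35.5)→(1,13)  cross = 4.5·13 − 1·35.5 = 23.0000; (r_i+r_j)·cross = 5.5·23.0000 = 126.5000
Σcross = 540.7500 → A = |Σcross|/2 = 270.3750 mm²
Σ(r_i+r_j)·cross = 15127.7500 → first moment M = |Σ|/6 = 2521.2917
R_c = M/A = 2521.2917/270.3750 = 9.3252 mm
θ = 66° = 1.151917 rad
V = θ·R_c·A = 1.151917·9.3252·270.3750 = 2904.320 mm³

Volume = 2904.320 mm³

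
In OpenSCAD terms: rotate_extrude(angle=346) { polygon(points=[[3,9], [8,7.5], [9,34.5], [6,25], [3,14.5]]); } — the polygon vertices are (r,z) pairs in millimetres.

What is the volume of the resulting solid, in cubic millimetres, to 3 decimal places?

Profile (r,z), 5 vertices: (3,9) (8,7.5) (9,34.5) (6,25) (3,14.5)
edge 0: (3,9)→(8,7.5)  cross = 3·7.5 − 8·9 = -49.5000; (r_i+r_j)·cross = 11·-49.5000 = -544.5000
edge 1: (8,7.5)→(9,34.5)  cross = 8·34.5 − 9·7.5 = 208.5000; (r_i+r_j)·cross = 17·208.5000 = 3544.5000
edge 2: (9,34.5)→(6,25)  cross = 9·25 − 6·34.5 = 18.0000; (r_i+r_j)·cross = 15·18.0000 = 270.0000
edge 3: (6,25)→(3,14.5)  cross = 6·14.5 − 3·25 = 12.0000; (r_i+r_j)·cross = 9·12.0000 = 108.0000
edge 4: (3,14.5)→(3,9)  cross = 3·9 − 3·14.5 = -16.5000; (r_i+r_j)·cross = 6·-16.5000 = -99.0000
Σcross = 172.5000 → A = |Σcross|/2 = 86.2500 mm²
Σ(r_i+r_j)·cross = 3279.0000 → first moment M = |Σ|/6 = 546.5000
R_c = M/A = 546.5000/86.2500 = 6.3362 mm
θ = 346° = 6.038839 rad
V = θ·R_c·A = 6.038839·6.3362·86.2500 = 3300.226 mm³

Volume = 3300.226 mm³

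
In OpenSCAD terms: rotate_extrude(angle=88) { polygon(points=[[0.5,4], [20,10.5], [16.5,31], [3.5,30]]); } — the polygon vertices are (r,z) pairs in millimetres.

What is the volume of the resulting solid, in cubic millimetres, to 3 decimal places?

Volume = 5759.587 mm³

Profile (r,z), 4 vertices: (0.5,4) (20,10.5) (16.5,31) (3.5,30)
edge 0: (0.5,4)→(20,10.5)  cross = 0.5·10.5 − 20·4 = -74.7500; (r_i+r_j)·cross = 20.5·-74.7500 = -1532.3750
edge 1: (20,10.5)→(16.5,31)  cross = 20·31 − 16.5·10.5 = 446.7500; (r_i+r_j)·cross = 36.5·446.7500 = 16306.3750
edge 2: (16.5,31)→(3.5,30)  cross = 16.5·30 − 3.5·31 = 386.5000; (r_i+r_j)·cross = 20·386.5000 = 7730.0000
edge 3: (3.5,30)→(0.5,4)  cross = 3.5·4 − 0.5·30 = -1.0000; (r_i+r_j)·cross = 4·-1.0000 = -4.0000
Σcross = 757.5000 → A = |Σcross|/2 = 378.7500 mm²
Σ(r_i+r_j)·cross = 22500.0000 → first moment M = |Σ|/6 = 3750.0000
R_c = M/A = 3750.0000/378.7500 = 9.9010 mm
θ = 88° = 1.535890 rad
V = θ·R_c·A = 1.535890·9.9010·378.7500 = 5759.587 mm³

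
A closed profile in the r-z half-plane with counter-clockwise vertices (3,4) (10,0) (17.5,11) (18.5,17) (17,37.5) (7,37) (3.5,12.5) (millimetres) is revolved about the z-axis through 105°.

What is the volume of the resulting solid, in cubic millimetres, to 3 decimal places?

Profile (r,z), 7 vertices: (3,4) (10,0) (17.5,11) (18.5,17) (17,37.5) (7,37) (3.5,12.5)
edge 0: (3,4)→(10,0)  cross = 3·0 − 10·4 = -40.0000; (r_i+r_j)·cross = 13·-40.0000 = -520.0000
edge 1: (10,0)→(17.5,11)  cross = 10·11 − 17.5·0 = 110.0000; (r_i+r_j)·cross = 27.5·110.0000 = 3025.0000
edge 2: (17.5,11)→(18.5,17)  cross = 17.5·17 − 18.5·11 = 94.0000; (r_i+r_j)·cross = 36·94.0000 = 3384.0000
edge 3: (18.5,17)→(17,37.5)  cross = 18.5·37.5 − 17·17 = 404.7500; (r_i+r_j)·cross = 35.5·404.7500 = 14368.6250
edge 4: (17,37.5)→(7,37)  cross = 17·37 − 7·37.5 = 366.5000; (r_i+r_j)·cross = 24·366.5000 = 8796.0000
edge 5: (7,37)→(3.5,12.5)  cross = 7·12.5 − 3.5·37 = -42.0000; (r_i+r_j)·cross = 10.5·-42.0000 = -441.0000
edge 6: (3.5,12.5)→(3,4)  cross = 3.5·4 − 3·12.5 = -23.5000; (r_i+r_j)·cross = 6.5·-23.5000 = -152.7500
Σcross = 869.7500 → A = |Σcross|/2 = 434.8750 mm²
Σ(r_i+r_j)·cross = 28459.8750 → first moment M = |Σ|/6 = 4743.3125
R_c = M/A = 4743.3125/434.8750 = 10.9073 mm
θ = 105° = 1.832596 rad
V = θ·R_c·A = 1.832596·10.9073·434.8750 = 8692.574 mm³

Volume = 8692.574 mm³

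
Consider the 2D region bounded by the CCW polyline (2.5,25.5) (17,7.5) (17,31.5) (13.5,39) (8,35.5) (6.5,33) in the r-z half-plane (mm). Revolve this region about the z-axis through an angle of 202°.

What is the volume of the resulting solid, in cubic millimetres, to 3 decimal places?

Volume = 10496.195 mm³

Profile (r,z), 6 vertices: (2.5,25.5) (17,7.5) (17,31.5) (13.5,39) (8,35.5) (6.5,33)
edge 0: (2.5,25.5)→(17,7.5)  cross = 2.5·7.5 − 17·25.5 = -414.7500; (r_i+r_j)·cross = 19.5·-414.7500 = -8087.6250
edge 1: (17,7.5)→(17,31.5)  cross = 17·31.5 − 17·7.5 = 408.0000; (r_i+r_j)·cross = 34·408.0000 = 13872.0000
edge 2: (17,31.5)→(13.5,39)  cross = 17·39 − 13.5·31.5 = 237.7500; (r_i+r_j)·cross = 30.5·237.7500 = 7251.3750
edge 3: (13.5,39)→(8,35.5)  cross = 13.5·35.5 − 8·39 = 167.2500; (r_i+r_j)·cross = 21.5·167.2500 = 3595.8750
edge 4: (8,35.5)→(6.5,33)  cross = 8·33 − 6.5·35.5 = 33.2500; (r_i+r_j)·cross = 14.5·33.2500 = 482.1250
edge 5: (6.5,33)→(2.5,25.5)  cross = 6.5·25.5 − 2.5·33 = 83.2500; (r_i+r_j)·cross = 9·83.2500 = 749.2500
Σcross = 514.7500 → A = |Σcross|/2 = 257.3750 mm²
Σ(r_i+r_j)·cross = 17863.0000 → first moment M = |Σ|/6 = 2977.1667
R_c = M/A = 2977.1667/257.3750 = 11.5674 mm
θ = 202° = 3.525565 rad
V = θ·R_c·A = 3.525565·11.5674·257.3750 = 10496.195 mm³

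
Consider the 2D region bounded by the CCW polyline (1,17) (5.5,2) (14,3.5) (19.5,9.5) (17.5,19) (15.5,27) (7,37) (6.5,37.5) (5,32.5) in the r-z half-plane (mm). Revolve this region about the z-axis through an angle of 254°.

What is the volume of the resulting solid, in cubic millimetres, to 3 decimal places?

Volume = 18006.938 mm³

Profile (r,z), 9 vertices: (1,17) (5.5,2) (14,3.5) (19.5,9.5) (17.5,19) (15.5,27) (7,37) (6.5,37.5) (5,32.5)
edge 0: (1,17)→(5.5,2)  cross = 1·2 − 5.5·17 = -91.5000; (r_i+r_j)·cross = 6.5·-91.5000 = -594.7500
edge 1: (5.5,2)→(14,3.5)  cross = 5.5·3.5 − 14·2 = -8.7500; (r_i+r_j)·cross = 19.5·-8.7500 = -170.6250
edge 2: (14,3.5)→(19.5,9.5)  cross = 14·9.5 − 19.5·3.5 = 64.7500; (r_i+r_j)·cross = 33.5·64.7500 = 2169.1250
edge 3: (19.5,9.5)→(17.5,19)  cross = 19.5·19 − 17.5·9.5 = 204.2500; (r_i+r_j)·cross = 37·204.2500 = 7557.2500
edge 4: (17.5,19)→(15.5,27)  cross = 17.5·27 − 15.5·19 = 178.0000; (r_i+r_j)·cross = 33·178.0000 = 5874.0000
edge 5: (15.5,27)→(7,37)  cross = 15.5·37 − 7·27 = 384.5000; (r_i+r_j)·cross = 22.5·384.5000 = 8651.2500
edge 6: (7,37)→(6.5,37.5)  cross = 7·37.5 − 6.5·37 = 22.0000; (r_i+r_j)·cross = 13.5·22.0000 = 297.0000
edge 7: (6.5,37.5)→(5,32.5)  cross = 6.5·32.5 − 5·37.5 = 23.7500; (r_i+r_j)·cross = 11.5·23.7500 = 273.1250
edge 8: (5,32.5)→(1,17)  cross = 5·17 − 1·32.5 = 52.5000; (r_i+r_j)·cross = 6·52.5000 = 315.0000
Σcross = 829.5000 → A = |Σcross|/2 = 414.7500 mm²
Σ(r_i+r_j)·cross = 24371.3750 → first moment M = |Σ|/6 = 4061.8958
R_c = M/A = 4061.8958/414.7500 = 9.7936 mm
θ = 254° = 4.433136 rad
V = θ·R_c·A = 4.433136·9.7936·414.7500 = 18006.938 mm³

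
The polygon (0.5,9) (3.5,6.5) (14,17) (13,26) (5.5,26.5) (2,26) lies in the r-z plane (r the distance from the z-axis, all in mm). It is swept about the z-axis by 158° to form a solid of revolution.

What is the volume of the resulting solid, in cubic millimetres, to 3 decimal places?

Profile (r,z), 6 vertices: (0.5,9) (3.5,6.5) (14,17) (13,26) (5.5,26.5) (2,26)
edge 0: (0.5,9)→(3.5,6.5)  cross = 0.5·6.5 − 3.5·9 = -28.2500; (r_i+r_j)·cross = 4·-28.2500 = -113.0000
edge 1: (3.5,6.5)→(14,17)  cross = 3.5·17 − 14·6.5 = -31.5000; (r_i+r_j)·cross = 17.5·-31.5000 = -551.2500
edge 2: (14,17)→(13,26)  cross = 14·26 − 13·17 = 143.0000; (r_i+r_j)·cross = 27·143.0000 = 3861.0000
edge 3: (13,26)→(5.5,26.5)  cross = 13·26.5 − 5.5·26 = 201.5000; (r_i+r_j)·cross = 18.5·201.5000 = 3727.7500
edge 4: (5.5,26.5)→(2,26)  cross = 5.5·26 − 2·26.5 = 90.0000; (r_i+r_j)·cross = 7.5·90.0000 = 675.0000
edge 5: (2,26)→(0.5,9)  cross = 2·9 − 0.5·26 = 5.0000; (r_i+r_j)·cross = 2.5·5.0000 = 12.5000
Σcross = 379.7500 → A = |Σcross|/2 = 189.8750 mm²
Σ(r_i+r_j)·cross = 7612.0000 → first moment M = |Σ|/6 = 1268.6667
R_c = M/A = 1268.6667/189.8750 = 6.6816 mm
θ = 158° = 2.757620 rad
V = θ·R_c·A = 2.757620·6.6816·189.8750 = 3498.501 mm³

Volume = 3498.501 mm³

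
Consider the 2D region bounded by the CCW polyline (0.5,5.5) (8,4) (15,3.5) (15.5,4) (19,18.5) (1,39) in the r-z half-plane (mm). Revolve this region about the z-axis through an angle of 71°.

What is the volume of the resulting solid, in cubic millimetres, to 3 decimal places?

Volume = 4292.171 mm³

Profile (r,z), 6 vertices: (0.5,5.5) (8,4) (15,3.5) (15.5,4) (19,18.5) (1,39)
edge 0: (0.5,5.5)→(8,4)  cross = 0.5·4 − 8·5.5 = -42.0000; (r_i+r_j)·cross = 8.5·-42.0000 = -357.0000
edge 1: (8,4)→(15,3.5)  cross = 8·3.5 − 15·4 = -32.0000; (r_i+r_j)·cross = 23·-32.0000 = -736.0000
edge 2: (15,3.5)→(15.5,4)  cross = 15·4 − 15.5·3.5 = 5.7500; (r_i+r_j)·cross = 30.5·5.7500 = 175.3750
edge 3: (15.5,4)→(19,18.5)  cross = 15.5·18.5 − 19·4 = 210.7500; (r_i+r_j)·cross = 34.5·210.7500 = 7270.8750
edge 4: (19,18.5)→(1,39)  cross = 19·39 − 1·18.5 = 722.5000; (r_i+r_j)·cross = 20·722.5000 = 14450.0000
edge 5: (1,39)→(0.5,5.5)  cross = 1·5.5 − 0.5·39 = -14.0000; (r_i+r_j)·cross = 1.5·-14.0000 = -21.0000
Σcross = 851.0000 → A = |Σcross|/2 = 425.5000 mm²
Σ(r_i+r_j)·cross = 20782.2500 → first moment M = |Σ|/6 = 3463.7083
R_c = M/A = 3463.7083/425.5000 = 8.1403 mm
θ = 71° = 1.239184 rad
V = θ·R_c·A = 1.239184·8.1403·425.5000 = 4292.171 mm³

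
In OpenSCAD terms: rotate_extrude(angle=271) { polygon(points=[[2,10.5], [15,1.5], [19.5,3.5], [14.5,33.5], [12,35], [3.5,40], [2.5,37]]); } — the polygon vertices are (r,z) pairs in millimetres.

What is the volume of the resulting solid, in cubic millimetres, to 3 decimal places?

Volume = 21252.561 mm³

Profile (r,z), 7 vertices: (2,10.5) (15,1.5) (19.5,3.5) (14.5,33.5) (12,35) (3.5,40) (2.5,37)
edge 0: (2,10.5)→(15,1.5)  cross = 2·1.5 − 15·10.5 = -154.5000; (r_i+r_j)·cross = 17·-154.5000 = -2626.5000
edge 1: (15,1.5)→(19.5,3.5)  cross = 15·3.5 − 19.5·1.5 = 23.2500; (r_i+r_j)·cross = 34.5·23.2500 = 802.1250
edge 2: (19.5,3.5)→(14.5,33.5)  cross = 19.5·33.5 − 14.5·3.5 = 602.5000; (r_i+r_j)·cross = 34·602.5000 = 20485.0000
edge 3: (14.5,33.5)→(12,35)  cross = 14.5·35 − 12·33.5 = 105.5000; (r_i+r_j)·cross = 26.5·105.5000 = 2795.7500
edge 4: (12,35)→(3.5,40)  cross = 12·40 − 3.5·35 = 357.5000; (r_i+r_j)·cross = 15.5·357.5000 = 5541.2500
edge 5: (3.5,40)→(2.5,37)  cross = 3.5·37 − 2.5·40 = 29.5000; (r_i+r_j)·cross = 6·29.5000 = 177.0000
edge 6: (2.5,37)→(2,10.5)  cross = 2.5·10.5 − 2·37 = -47.7500; (r_i+r_j)·cross = 4.5·-47.7500 = -214.8750
Σcross = 916.0000 → A = |Σcross|/2 = 458.0000 mm²
Σ(r_i+r_j)·cross = 26959.7500 → first moment M = |Σ|/6 = 4493.2917
R_c = M/A = 4493.2917/458.0000 = 9.8107 mm
θ = 271° = 4.729842 rad
V = θ·R_c·A = 4.729842·9.8107·458.0000 = 21252.561 mm³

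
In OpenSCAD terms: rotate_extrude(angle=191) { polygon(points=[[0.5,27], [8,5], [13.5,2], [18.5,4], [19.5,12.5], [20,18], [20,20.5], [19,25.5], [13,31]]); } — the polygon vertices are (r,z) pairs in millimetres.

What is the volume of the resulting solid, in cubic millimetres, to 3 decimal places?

Profile (r,z), 9 vertices: (0.5,27) (8,5) (13.5,2) (18.5,4) (19.5,12.5) (20,18) (20,20.5) (19,25.5) (13,31)
edge 0: (0.5,27)→(8,5)  cross = 0.5·5 − 8·27 = -213.5000; (r_i+r_j)·cross = 8.5·-213.5000 = -1814.7500
edge 1: (8,5)→(13.5,2)  cross = 8·2 − 13.5·5 = -51.5000; (r_i+r_j)·cross = 21.5·-51.5000 = -1107.2500
edge 2: (13.5,2)→(18.5,4)  cross = 13.5·4 − 18.5·2 = 17.0000; (r_i+r_j)·cross = 32·17.0000 = 544.0000
edge 3: (18.5,4)→(19.5,12.5)  cross = 18.5·12.5 − 19.5·4 = 153.2500; (r_i+r_j)·cross = 38·153.2500 = 5823.5000
edge 4: (19.5,12.5)→(20,18)  cross = 19.5·18 − 20·12.5 = 101.0000; (r_i+r_j)·cross = 39.5·101.0000 = 3989.5000
edge 5: (20,18)→(20,20.5)  cross = 20·20.5 − 20·18 = 50.0000; (r_i+r_j)·cross = 40·50.0000 = 2000.0000
edge 6: (20,20.5)→(19,25.5)  cross = 20·25.5 − 19·20.5 = 120.5000; (r_i+r_j)·cross = 39·120.5000 = 4699.5000
edge 7: (19,25.5)→(13,31)  cross = 19·31 − 13·25.5 = 257.5000; (r_i+r_j)·cross = 32·257.5000 = 8240.0000
edge 8: (13,31)→(0.5,27)  cross = 13·27 − 0.5·31 = 335.5000; (r_i+r_j)·cross = 13.5·335.5000 = 4529.2500
Σcross = 769.7500 → A = |Σcross|/2 = 384.8750 mm²
Σ(r_i+r_j)·cross = 26903.7500 → first moment M = |Σ|/6 = 4483.9583
R_c = M/A = 4483.9583/384.8750 = 11.6504 mm
θ = 191° = 3.333579 rad
V = θ·R_c·A = 3.333579·11.6504·384.8750 = 14947.629 mm³

Volume = 14947.629 mm³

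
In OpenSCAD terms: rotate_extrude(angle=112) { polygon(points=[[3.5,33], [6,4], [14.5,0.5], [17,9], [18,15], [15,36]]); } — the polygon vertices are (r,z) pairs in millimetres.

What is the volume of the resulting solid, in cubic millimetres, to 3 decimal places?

Profile (r,z), 6 vertices: (3.5,33) (6,4) (14.5,0.5) (17,9) (18,15) (15,36)
edge 0: (3.5,33)→(6,4)  cross = 3.5·4 − 6·33 = -184.0000; (r_i+r_j)·cross = 9.5·-184.0000 = -1748.0000
edge 1: (6,4)→(14.5,0.5)  cross = 6·0.5 − 14.5·4 = -55.0000; (r_i+r_j)·cross = 20.5·-55.0000 = -1127.5000
edge 2: (14.5,0.5)→(17,9)  cross = 14.5·9 − 17·0.5 = 122.0000; (r_i+r_j)·cross = 31.5·122.0000 = 3843.0000
edge 3: (17,9)→(18,15)  cross = 17·15 − 18·9 = 93.0000; (r_i+r_j)·cross = 35·93.0000 = 3255.0000
edge 4: (18,15)→(15,36)  cross = 18·36 − 15·15 = 423.0000; (r_i+r_j)·cross = 33·423.0000 = 13959.0000
edge 5: (15,36)→(3.5,33)  cross = 15·33 − 3.5·36 = 369.0000; (r_i+r_j)·cross = 18.5·369.0000 = 6826.5000
Σcross = 768.0000 → A = |Σcross|/2 = 384.0000 mm²
Σ(r_i+r_j)·cross = 25008.0000 → first moment M = |Σ|/6 = 4168.0000
R_c = M/A = 4168.0000/384.0000 = 10.8542 mm
θ = 112° = 1.954769 rad
V = θ·R_c·A = 1.954769·10.8542·384.0000 = 8147.476 mm³

Volume = 8147.476 mm³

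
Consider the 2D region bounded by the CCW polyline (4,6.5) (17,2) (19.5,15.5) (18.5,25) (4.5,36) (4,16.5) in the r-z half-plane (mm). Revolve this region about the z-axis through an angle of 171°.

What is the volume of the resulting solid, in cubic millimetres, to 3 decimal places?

Volume = 12678.149 mm³

Profile (r,z), 6 vertices: (4,6.5) (17,2) (19.5,15.5) (18.5,25) (4.5,36) (4,16.5)
edge 0: (4,6.5)→(17,2)  cross = 4·2 − 17·6.5 = -102.5000; (r_i+r_j)·cross = 21·-102.5000 = -2152.5000
edge 1: (17,2)→(19.5,15.5)  cross = 17·15.5 − 19.5·2 = 224.5000; (r_i+r_j)·cross = 36.5·224.5000 = 8194.2500
edge 2: (19.5,15.5)→(18.5,25)  cross = 19.5·25 − 18.5·15.5 = 200.7500; (r_i+r_j)·cross = 38·200.7500 = 7628.5000
edge 3: (18.5,25)→(4.5,36)  cross = 18.5·36 − 4.5·25 = 553.5000; (r_i+r_j)·cross = 23·553.5000 = 12730.5000
edge 4: (4.5,36)→(4,16.5)  cross = 4.5·16.5 − 4·36 = -69.7500; (r_i+r_j)·cross = 8.5·-69.7500 = -592.8750
edge 5: (4,16.5)→(4,6.5)  cross = 4·6.5 − 4·16.5 = -40.0000; (r_i+r_j)·cross = 8·-40.0000 = -320.0000
Σcross = 766.5000 → A = |Σcross|/2 = 383.2500 mm²
Σ(r_i+r_j)·cross = 25487.8750 → first moment M = |Σ|/6 = 4247.9792
R_c = M/A = 4247.9792/383.2500 = 11.0841 mm
θ = 171° = 2.984513 rad
V = θ·R_c·A = 2.984513·11.0841·383.2500 = 12678.149 mm³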